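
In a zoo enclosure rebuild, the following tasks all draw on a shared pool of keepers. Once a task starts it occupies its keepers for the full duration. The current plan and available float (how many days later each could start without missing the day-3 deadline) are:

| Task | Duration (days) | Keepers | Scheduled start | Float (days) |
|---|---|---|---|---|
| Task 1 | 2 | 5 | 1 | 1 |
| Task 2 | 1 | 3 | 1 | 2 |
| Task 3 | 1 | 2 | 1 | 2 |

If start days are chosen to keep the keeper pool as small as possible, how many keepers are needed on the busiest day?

Early-start (Task 1@1, Task 2@1, Task 3@1) gives peak 10: d1:10  d2:5  d3:0.
Shift Task 2→3, Task 3→3.
Schedule Task 1@1, Task 2@3, Task 3@3: d1:5  d2:5  d3:5 — peak 5.
Total keeper-days = 15 over 3 days ⇒ peak ≥ ⌈15/3⌉ = 5, so 5 is optimal.

5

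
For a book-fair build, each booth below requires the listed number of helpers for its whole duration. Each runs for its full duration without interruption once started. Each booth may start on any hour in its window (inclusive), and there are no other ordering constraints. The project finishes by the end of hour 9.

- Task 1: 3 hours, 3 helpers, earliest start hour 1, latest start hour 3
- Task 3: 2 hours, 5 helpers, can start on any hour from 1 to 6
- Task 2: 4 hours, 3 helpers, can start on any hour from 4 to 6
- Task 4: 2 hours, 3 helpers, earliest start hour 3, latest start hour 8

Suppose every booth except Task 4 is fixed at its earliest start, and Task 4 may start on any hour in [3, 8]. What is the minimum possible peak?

Task 4@3: h1:8  h2:8  h3:6  h4:6  h5:3  h6:3  h7:3  h8:0  h9:0 → peak 8
Task 4@4: h1:8  h2:8  h3:3  h4:6  h5:6  h6:3  h7:3  h8:0  h9:0 → peak 8
Task 4@5: h1:8  h2:8  h3:3  h4:3  h5:6  h6:6  h7:3  h8:0  h9:0 → peak 8
Task 4@6: h1:8  h2:8  h3:3  h4:3  h5:3  h6:6  h7:6  h8:0  h9:0 → peak 8
Task 4@7: h1:8  h2:8  h3:3  h4:3  h5:3  h6:3  h7:6  h8:3  h9:0 → peak 8
Task 4@8: h1:8  h2:8  h3:3  h4:3  h5:3  h6:3  h7:3  h8:3  h9:3 → peak 8
Best is Task 4@3, peak 8.

8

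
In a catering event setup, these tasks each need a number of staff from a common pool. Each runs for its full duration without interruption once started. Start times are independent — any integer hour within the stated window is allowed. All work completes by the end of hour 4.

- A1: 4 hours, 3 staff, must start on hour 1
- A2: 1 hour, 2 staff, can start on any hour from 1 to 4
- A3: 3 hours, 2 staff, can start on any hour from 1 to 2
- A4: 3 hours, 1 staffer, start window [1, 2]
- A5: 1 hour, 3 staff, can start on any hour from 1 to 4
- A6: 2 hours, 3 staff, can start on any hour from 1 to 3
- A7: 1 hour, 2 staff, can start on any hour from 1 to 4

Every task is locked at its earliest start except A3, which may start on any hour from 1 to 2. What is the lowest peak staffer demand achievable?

14

A3@1: h1:16  h2:9  h3:6  h4:3 → peak 16
A3@2: h1:14  h2:9  h3:6  h4:5 → peak 14
Best is A3@2, peak 14.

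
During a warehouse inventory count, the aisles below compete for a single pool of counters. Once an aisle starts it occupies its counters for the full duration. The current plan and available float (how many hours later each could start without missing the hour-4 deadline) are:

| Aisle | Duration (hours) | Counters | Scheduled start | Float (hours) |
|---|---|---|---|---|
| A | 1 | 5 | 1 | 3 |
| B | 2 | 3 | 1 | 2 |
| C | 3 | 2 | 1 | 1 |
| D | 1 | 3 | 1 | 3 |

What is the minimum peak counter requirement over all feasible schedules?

5

Early-start (A@1, B@1, C@1, D@1) gives peak 13: h1:13  h2:5  h3:2  h4:0.
Shift B→2, C→2, D→4.
Schedule A@1, B@2, C@2, D@4: h1:5  h2:5  h3:5  h4:5 — peak 5.
Total counter-hours = 20 over 4 hours ⇒ peak ≥ ⌈20/4⌉ = 5, so 5 is optimal.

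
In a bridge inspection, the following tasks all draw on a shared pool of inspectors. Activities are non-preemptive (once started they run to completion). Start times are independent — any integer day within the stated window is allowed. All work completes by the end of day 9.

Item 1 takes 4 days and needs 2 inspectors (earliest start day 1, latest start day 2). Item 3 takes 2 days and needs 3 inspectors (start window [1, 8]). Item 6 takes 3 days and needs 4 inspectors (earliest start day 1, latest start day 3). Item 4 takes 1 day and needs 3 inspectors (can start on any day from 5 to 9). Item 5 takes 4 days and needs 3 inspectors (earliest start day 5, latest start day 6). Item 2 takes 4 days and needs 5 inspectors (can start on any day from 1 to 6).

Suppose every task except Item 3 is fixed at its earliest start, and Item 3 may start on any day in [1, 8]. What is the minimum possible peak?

Item 3@1: d1:14  d2:14  d3:11  d4:7  d5:6  d6:3  d7:3  d8:3  d9:0 → peak 14
Item 3@2: d1:11  d2:14  d3:14  d4:7  d5:6  d6:3  d7:3  d8:3  d9:0 → peak 14
Item 3@3: d1:11  d2:11  d3:14  d4:10  d5:6  d6:3  d7:3  d8:3  d9:0 → peak 14
Item 3@4: d1:11  d2:11  d3:11  d4:10  d5:9  d6:3  d7:3  d8:3  d9:0 → peak 11
Item 3@5: d1:11  d2:11  d3:11  d4:7  d5:9  d6:6  d7:3  d8:3  d9:0 → peak 11
Item 3@6: d1:11  d2:11  d3:11  d4:7  d5:6  d6:6  d7:6  d8:3  d9:0 → peak 11
Item 3@7: d1:11  d2:11  d3:11  d4:7  d5:6  d6:3  d7:6  d8:6  d9:0 → peak 11
Item 3@8: d1:11  d2:11  d3:11  d4:7  d5:6  d6:3  d7:3  d8:6  d9:3 → peak 11
Best is Item 3@4, peak 11.

11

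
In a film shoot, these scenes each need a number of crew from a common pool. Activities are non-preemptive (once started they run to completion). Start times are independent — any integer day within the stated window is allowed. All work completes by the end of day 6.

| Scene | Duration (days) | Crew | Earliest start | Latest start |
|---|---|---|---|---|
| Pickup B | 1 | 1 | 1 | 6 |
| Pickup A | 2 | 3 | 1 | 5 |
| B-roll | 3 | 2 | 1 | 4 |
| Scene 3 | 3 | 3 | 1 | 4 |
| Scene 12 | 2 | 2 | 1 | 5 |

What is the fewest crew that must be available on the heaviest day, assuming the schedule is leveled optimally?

5

Early-start (Pickup B@1, Pickup A@1, B-roll@1, Scene 3@1, Scene 12@1) gives peak 11: d1:11  d2:10  d3:5  d4:0  d5:0  d6:0.
Shift B-roll→2, Scene 3→3, Scene 12→5.
Schedule Pickup B@1, Pickup A@1, B-roll@2, Scene 3@3, Scene 12@5: d1:4  d2:5  d3:5  d4:5  d5:5  d6:2 — peak 5.
Total crew member-days = 26 over 6 days ⇒ peak ≥ ⌈26/6⌉ = 5, so 5 is optimal.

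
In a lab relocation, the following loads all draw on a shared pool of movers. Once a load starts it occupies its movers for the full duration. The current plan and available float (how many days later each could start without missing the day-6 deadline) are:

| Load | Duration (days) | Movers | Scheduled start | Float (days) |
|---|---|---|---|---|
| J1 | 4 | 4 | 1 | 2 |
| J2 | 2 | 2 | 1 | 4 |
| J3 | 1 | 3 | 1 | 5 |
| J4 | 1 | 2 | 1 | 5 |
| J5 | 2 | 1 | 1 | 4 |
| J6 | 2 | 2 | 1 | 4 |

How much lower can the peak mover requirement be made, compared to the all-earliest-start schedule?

8

Early-start peak: d1:14  d2:9  d3:4  d4:4  d5:0  d6:0 ⇒ 14.
Leveled (J1@1, J2@1, J3@5, J4@3, J5@4, J6@5): d1:6  d2:6  d3:6  d4:5  d5:6  d6:2 ⇒ 6.
Reduction 14 − 6 = 8.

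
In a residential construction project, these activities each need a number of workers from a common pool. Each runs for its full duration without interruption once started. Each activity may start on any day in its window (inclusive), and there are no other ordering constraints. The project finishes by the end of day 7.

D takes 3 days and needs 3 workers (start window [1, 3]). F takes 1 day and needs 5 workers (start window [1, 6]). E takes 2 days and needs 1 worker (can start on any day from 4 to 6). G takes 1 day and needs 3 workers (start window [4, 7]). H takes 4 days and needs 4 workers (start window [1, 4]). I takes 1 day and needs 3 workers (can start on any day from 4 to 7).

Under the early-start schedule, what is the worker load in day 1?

12

At early start, day 1 has: D, F, H.
Demand: 3 + 5 + 4 = 12.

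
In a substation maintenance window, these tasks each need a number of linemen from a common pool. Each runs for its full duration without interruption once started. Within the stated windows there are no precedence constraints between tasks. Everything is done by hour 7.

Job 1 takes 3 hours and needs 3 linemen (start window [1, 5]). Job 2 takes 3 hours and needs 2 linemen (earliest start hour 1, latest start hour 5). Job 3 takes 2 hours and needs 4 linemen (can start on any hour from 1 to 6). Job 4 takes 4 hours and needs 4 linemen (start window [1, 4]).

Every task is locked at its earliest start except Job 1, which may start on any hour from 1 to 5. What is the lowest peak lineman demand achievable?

Job 1@1: h1:13  h2:13  h3:9  h4:4  h5:0  h6:0  h7:0 → peak 13
Job 1@2: h1:10  h2:13  h3:9  h4:7  h5:0  h6:0  h7:0 → peak 13
Job 1@3: h1:10  h2:10  h3:9  h4:7  h5:3  h6:0  h7:0 → peak 10
Job 1@4: h1:10  h2:10  h3:6  h4:7  h5:3  h6:3  h7:0 → peak 10
Job 1@5: h1:10  h2:10  h3:6  h4:4  h5:3  h6:3  h7:3 → peak 10
Best is Job 1@3, peak 10.

10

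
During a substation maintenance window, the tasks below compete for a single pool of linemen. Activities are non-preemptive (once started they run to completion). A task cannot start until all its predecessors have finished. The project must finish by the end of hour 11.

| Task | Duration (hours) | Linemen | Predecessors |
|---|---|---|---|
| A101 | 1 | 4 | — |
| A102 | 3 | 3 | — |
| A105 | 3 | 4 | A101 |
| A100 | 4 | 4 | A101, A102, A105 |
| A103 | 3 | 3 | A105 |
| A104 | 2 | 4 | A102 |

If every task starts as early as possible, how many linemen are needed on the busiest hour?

Early-start schedule: A101@1, A102@1, A105@2, A100@5, A103@5, A104@4.
Load per hour: hour 1: 7, hour 2: 7, hour 3: 7, hour 4: 8, hour 5: 11, hour 6: 7, hour 7: 7, hour 8: 4, hour 9: 0, hour 10: 0, hour 11: 0.
Peak is 11.

11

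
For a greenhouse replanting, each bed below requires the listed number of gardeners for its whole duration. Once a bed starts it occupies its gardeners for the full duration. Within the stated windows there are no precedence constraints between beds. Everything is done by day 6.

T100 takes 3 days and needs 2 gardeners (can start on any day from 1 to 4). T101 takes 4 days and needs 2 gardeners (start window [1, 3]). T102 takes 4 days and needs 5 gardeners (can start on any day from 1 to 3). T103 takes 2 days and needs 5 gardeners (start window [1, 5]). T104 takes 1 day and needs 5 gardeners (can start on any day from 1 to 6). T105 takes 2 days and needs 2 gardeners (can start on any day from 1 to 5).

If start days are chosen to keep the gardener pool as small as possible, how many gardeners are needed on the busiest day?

10

Early-start (T100@1, T101@1, T102@1, T103@1, T104@1, T105@1) gives peak 21: d1:21  d2:16  d3:9  d4:7  d5:0  d6:0.
Shift T103→5, T104→6, T105→4.
Schedule T100@1, T101@1, T102@1, T103@5, T104@6, T105@4: d1:9  d2:9  d3:9  d4:9  d5:7  d6:10 — peak 10.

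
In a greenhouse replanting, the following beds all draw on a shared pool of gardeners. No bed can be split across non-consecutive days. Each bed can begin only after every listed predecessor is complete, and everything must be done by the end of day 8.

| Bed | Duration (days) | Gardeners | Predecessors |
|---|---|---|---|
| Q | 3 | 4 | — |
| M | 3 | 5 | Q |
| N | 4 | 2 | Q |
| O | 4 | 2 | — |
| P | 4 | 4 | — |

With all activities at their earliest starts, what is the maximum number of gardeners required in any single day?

Early-start schedule: Q@1, M@4, N@4, O@1, P@1.
Load per day: day 1: 10, day 2: 10, day 3: 10, day 4: 13, day 5: 7, day 6: 7, day 7: 2, day 8: 0.
Peak is 13.

13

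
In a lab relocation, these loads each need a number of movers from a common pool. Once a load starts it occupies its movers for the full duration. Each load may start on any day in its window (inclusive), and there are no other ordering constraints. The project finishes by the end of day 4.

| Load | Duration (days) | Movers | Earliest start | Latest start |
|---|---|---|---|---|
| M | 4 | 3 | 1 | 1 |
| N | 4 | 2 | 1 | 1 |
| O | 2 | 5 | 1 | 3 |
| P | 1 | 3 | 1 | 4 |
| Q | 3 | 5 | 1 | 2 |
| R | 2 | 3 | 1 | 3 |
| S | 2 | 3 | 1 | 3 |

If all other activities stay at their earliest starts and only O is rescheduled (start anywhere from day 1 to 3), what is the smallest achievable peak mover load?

19

O@1: d1:24  d2:21  d3:10  d4:5 → peak 24
O@2: d1:19  d2:21  d3:15  d4:5 → peak 21
O@3: d1:19  d2:16  d3:15  d4:10 → peak 19
Best is O@3, peak 19.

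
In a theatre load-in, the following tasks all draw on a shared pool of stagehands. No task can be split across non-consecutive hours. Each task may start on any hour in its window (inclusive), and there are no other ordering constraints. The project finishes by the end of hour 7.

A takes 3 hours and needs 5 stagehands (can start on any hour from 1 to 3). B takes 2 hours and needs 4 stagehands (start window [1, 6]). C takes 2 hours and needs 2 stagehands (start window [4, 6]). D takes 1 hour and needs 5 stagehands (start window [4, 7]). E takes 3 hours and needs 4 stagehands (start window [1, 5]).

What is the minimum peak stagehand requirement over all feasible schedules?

8

Early-start (A@1, B@1, C@4, D@4, E@1) gives peak 13: h1:13  h2:13  h3:9  h4:7  h5:2  h6:0  h7:0.
Shift B→4, C→6, D→7, E→4.
Schedule A@1, B@4, C@6, D@7, E@4: h1:5  h2:5  h3:5  h4:8  h5:8  h6:6  h7:7 — peak 8.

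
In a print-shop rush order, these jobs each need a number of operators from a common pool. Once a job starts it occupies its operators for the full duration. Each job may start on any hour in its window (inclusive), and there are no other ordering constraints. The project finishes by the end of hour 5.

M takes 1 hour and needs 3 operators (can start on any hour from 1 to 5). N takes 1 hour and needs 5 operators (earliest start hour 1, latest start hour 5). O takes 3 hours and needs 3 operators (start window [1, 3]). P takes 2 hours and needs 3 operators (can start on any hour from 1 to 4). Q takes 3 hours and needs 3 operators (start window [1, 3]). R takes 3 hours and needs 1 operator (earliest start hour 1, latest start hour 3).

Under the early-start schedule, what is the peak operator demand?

Early-start schedule: M@1, N@1, O@1, P@1, Q@1, R@1.
Load per hour: hour 1: 18, hour 2: 10, hour 3: 7, hour 4: 0, hour 5: 0.
Peak is 18.

18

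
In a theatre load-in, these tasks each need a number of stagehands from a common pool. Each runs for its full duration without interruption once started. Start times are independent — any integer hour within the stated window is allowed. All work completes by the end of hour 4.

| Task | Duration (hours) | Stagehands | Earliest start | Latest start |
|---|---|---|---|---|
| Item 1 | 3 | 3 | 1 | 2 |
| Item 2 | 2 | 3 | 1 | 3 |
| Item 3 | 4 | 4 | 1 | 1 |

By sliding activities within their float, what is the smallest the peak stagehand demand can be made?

10

Schedule Item 1@1, Item 2@1, Item 3@1: h1:10  h2:10  h3:7  h4:4 — peak 10.
No arrangement of the 6 feasible schedules does better.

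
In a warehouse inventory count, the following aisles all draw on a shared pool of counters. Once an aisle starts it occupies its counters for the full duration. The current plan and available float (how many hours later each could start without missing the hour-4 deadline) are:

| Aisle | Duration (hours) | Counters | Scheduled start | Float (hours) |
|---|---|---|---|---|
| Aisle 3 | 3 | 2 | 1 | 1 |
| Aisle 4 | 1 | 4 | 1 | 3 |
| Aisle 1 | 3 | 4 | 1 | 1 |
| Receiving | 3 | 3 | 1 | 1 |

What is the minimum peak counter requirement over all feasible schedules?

Early-start (Aisle 3@1, Aisle 4@1, Aisle 1@1, Receiving@1) gives peak 13: h1:13  h2:9  h3:9  h4:0.
Shift Aisle 1→2.
Schedule Aisle 3@1, Aisle 4@1, Aisle 1@2, Receiving@1: h1:9  h2:9  h3:9  h4:4 — peak 9.

9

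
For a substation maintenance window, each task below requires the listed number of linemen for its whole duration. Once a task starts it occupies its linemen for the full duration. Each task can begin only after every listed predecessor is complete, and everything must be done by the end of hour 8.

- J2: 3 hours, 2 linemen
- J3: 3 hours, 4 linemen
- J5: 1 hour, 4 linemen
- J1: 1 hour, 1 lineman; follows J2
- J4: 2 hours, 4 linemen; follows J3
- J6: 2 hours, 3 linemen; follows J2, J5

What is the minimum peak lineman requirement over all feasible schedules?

6

Early-start (J2@1, J3@1, J5@1, J1@4, J4@4, J6@4) gives peak 10: h1:10  h2:6  h3:6  h4:8  h5:7  h6:0  h7:0  h8:0.
Shift J5→4, J4→5, J6→7.
Schedule J2@1, J3@1, J5@4, J1@4, J4@5, J6@7: h1:6  h2:6  h3:6  h4:5  h5:4  h6:4  h7:3  h8:3 — peak 6.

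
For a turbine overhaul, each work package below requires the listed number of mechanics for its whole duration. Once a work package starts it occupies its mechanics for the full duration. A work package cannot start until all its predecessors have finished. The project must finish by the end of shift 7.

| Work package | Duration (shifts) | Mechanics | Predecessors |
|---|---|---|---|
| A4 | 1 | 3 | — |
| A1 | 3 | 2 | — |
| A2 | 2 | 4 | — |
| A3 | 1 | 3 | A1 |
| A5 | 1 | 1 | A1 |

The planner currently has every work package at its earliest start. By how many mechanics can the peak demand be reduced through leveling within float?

Early-start peak: s1:9  s2:6  s3:2  s4:4  s5:0  s6:0  s7:0 ⇒ 9.
Leveled (A4@1, A1@2, A2@5, A3@7, A5@7): s1:3  s2:2  s3:2  s4:2  s5:4  s6:4  s7:4 ⇒ 4.
Reduction 9 − 4 = 5.

5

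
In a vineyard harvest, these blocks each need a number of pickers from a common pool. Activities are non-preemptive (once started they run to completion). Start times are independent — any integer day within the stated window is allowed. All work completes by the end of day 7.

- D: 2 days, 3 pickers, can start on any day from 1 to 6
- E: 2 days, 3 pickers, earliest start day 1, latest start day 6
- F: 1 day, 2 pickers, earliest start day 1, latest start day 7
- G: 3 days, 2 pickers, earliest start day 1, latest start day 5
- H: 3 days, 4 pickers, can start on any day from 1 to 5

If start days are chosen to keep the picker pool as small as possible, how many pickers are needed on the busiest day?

5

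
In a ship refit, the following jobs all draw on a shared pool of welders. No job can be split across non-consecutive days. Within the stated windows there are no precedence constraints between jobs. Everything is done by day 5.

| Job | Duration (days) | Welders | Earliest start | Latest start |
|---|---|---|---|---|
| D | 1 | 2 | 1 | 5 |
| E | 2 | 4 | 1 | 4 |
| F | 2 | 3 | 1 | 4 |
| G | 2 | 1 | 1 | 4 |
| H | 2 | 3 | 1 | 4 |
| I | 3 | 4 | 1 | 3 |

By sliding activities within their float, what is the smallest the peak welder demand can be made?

Early-start (D@1, E@1, F@1, G@1, H@1, I@1) gives peak 17: d1:17  d2:15  d3:4  d4:0  d5:0.
Shift F→2, H→4, I→3.
Schedule D@1, E@1, F@2, G@1, H@4, I@3: d1:7  d2:8  d3:7  d4:7  d5:7 — peak 8.
Total welder-days = 36 over 5 days ⇒ peak ≥ ⌈36/5⌉ = 8, so 8 is optimal.

8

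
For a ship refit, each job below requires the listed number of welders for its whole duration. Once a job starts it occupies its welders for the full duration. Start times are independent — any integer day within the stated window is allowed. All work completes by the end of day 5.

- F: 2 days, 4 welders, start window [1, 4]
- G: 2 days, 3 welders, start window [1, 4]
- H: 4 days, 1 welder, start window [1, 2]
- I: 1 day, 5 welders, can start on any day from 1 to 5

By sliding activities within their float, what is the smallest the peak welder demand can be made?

Early-start (F@1, G@1, H@1, I@1) gives peak 13: d1:13  d2:8  d3:1  d4:1  d5:0.
Shift G→3, I→5.
Schedule F@1, G@3, H@1, I@5: d1:5  d2:5  d3:4  d4:4  d5:5 — peak 5.
Total welder-days = 23 over 5 days ⇒ peak ≥ ⌈23/5⌉ = 5, so 5 is optimal.

5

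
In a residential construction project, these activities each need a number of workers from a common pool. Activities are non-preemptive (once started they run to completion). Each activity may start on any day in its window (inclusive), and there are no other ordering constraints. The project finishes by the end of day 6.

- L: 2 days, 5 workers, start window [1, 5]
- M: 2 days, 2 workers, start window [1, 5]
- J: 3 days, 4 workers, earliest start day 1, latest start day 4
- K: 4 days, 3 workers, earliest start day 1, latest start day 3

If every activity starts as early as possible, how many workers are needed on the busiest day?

Early-start schedule: L@1, M@1, J@1, K@1.
Load per day: day 1: 14, day 2: 14, day 3: 7, day 4: 3, day 5: 0, day 6: 0.
Peak is 14.

14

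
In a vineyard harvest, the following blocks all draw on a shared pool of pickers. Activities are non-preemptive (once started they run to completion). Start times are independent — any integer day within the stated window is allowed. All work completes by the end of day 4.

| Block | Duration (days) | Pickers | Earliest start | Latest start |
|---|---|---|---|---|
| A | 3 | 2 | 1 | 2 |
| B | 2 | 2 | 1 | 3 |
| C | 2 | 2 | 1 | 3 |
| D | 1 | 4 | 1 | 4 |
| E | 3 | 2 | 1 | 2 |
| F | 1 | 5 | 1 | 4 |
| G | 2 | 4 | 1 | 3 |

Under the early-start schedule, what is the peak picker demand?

21

Early-start schedule: A@1, B@1, C@1, D@1, E@1, F@1, G@1.
Load per day: day 1: 21, day 2: 12, day 3: 4, day 4: 0.
Peak is 21.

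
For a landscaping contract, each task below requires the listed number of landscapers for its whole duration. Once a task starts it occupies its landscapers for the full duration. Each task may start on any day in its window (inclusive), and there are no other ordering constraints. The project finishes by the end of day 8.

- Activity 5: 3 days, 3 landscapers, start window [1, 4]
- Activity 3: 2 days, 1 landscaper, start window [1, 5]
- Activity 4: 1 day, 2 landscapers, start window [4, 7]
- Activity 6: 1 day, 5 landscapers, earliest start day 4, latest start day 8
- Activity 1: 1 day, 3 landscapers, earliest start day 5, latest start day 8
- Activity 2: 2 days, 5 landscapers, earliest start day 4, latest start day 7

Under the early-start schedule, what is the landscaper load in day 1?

At early start, day 1 has: Activity 5, Activity 3.
Demand: 3 + 1 = 4.

4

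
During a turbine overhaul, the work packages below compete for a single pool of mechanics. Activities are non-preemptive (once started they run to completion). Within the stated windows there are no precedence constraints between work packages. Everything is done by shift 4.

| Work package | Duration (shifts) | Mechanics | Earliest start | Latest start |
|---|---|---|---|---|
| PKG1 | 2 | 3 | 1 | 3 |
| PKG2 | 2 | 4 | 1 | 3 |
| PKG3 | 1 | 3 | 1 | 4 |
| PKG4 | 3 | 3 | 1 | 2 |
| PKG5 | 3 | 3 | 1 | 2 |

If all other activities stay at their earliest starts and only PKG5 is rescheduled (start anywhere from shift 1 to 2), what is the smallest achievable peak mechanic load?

13

PKG5@1: s1:16  s2:13  s3:6  s4:0 → peak 16
PKG5@2: s1:13  s2:13  s3:6  s4:3 → peak 13
Best is PKG5@2, peak 13.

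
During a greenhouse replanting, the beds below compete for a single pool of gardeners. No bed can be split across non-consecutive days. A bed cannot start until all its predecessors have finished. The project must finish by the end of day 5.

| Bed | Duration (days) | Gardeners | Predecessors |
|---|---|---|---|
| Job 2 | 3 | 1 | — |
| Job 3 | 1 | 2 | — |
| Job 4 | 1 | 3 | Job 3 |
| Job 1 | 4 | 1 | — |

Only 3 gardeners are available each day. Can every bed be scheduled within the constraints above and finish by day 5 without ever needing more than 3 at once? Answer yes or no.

yes

Schedule Job 2@1, Job 3@4, Job 4@5, Job 1@1: d1:2  d2:2  d3:2  d4:3  d5:3 — peak 3 ≤ 3.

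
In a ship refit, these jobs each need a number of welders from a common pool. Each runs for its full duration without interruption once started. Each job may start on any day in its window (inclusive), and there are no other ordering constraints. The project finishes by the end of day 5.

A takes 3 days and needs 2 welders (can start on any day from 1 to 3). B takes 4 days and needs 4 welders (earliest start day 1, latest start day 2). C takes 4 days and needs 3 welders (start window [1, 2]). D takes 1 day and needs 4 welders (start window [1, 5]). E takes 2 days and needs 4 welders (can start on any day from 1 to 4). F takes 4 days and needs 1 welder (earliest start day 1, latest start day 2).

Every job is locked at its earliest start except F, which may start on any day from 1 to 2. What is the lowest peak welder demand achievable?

F@1: d1:18  d2:14  d3:10  d4:8  d5:0 → peak 18
F@2: d1:17  d2:14  d3:10  d4:8  d5:1 → peak 17
Best is F@2, peak 17.

17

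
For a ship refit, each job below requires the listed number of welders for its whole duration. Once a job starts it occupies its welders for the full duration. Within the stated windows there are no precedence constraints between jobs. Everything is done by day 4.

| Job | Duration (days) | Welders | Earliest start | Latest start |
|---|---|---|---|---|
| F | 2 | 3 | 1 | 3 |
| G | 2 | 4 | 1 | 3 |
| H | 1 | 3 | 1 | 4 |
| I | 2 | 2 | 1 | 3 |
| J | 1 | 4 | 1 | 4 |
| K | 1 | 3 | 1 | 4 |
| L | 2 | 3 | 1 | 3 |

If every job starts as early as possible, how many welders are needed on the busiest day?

22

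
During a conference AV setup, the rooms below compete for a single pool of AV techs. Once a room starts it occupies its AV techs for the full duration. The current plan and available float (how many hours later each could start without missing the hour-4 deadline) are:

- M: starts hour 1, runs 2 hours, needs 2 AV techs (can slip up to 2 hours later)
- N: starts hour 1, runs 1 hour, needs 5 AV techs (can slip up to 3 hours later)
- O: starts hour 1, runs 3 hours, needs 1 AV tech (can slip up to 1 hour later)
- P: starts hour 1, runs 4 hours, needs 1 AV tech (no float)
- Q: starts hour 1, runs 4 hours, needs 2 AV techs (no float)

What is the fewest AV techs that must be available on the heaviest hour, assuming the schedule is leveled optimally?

8

Early-start (M@1, N@1, O@1, P@1, Q@1) gives peak 11: h1:11  h2:6  h3:4  h4:3.
Shift N→4.
Schedule M@1, N@4, O@1, P@1, Q@1: h1:6  h2:6  h3:4  h4:8 — peak 8.
No arrangement of the 24 feasible schedules does better.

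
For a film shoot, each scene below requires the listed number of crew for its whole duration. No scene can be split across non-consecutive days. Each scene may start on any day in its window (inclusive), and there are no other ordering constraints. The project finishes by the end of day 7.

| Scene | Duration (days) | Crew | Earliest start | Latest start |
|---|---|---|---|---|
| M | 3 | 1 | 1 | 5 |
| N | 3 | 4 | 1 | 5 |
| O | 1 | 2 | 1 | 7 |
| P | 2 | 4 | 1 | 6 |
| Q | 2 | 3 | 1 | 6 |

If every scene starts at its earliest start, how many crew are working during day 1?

At early start, day 1 has: M, N, O, P, Q.
Demand: 1 + 4 + 2 + 4 + 3 = 14.

14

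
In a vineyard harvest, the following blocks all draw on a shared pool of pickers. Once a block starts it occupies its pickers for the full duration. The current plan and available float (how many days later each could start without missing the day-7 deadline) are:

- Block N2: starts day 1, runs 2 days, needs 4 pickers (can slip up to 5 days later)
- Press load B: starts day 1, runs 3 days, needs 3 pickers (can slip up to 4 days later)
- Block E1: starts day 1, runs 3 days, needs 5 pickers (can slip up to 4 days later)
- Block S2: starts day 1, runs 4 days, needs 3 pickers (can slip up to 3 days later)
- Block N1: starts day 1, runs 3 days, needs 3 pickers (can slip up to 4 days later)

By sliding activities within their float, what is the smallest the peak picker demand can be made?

9

Early-start (Block N2@1, Press load B@1, Block E1@1, Block S2@1, Block N1@1) gives peak 18: d1:18  d2:18  d3:14  d4:3  d5:0  d6:0  d7:0.
Shift Press load B→3, Block S2→4, Block N1→4.
Schedule Block N2@1, Press load B@3, Block E1@1, Block S2@4, Block N1@4: d1:9  d2:9  d3:8  d4:9  d5:9  d6:6  d7:3 — peak 9.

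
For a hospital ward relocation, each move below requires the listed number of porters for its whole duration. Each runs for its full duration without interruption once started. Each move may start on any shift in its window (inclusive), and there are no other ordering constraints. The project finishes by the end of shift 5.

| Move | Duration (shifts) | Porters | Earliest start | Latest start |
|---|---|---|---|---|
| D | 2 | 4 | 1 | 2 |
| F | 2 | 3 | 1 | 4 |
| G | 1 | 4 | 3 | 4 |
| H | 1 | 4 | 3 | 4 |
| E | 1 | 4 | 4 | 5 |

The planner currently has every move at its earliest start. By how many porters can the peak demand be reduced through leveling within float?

Early-start peak: s1:7  s2:7  s3:8  s4:4  s5:0 ⇒ 8.
Leveled (D@1, F@1, G@3, H@4, E@5): s1:7  s2:7  s3:4  s4:4  s5:4 ⇒ 7.
Reduction 8 − 7 = 1.

1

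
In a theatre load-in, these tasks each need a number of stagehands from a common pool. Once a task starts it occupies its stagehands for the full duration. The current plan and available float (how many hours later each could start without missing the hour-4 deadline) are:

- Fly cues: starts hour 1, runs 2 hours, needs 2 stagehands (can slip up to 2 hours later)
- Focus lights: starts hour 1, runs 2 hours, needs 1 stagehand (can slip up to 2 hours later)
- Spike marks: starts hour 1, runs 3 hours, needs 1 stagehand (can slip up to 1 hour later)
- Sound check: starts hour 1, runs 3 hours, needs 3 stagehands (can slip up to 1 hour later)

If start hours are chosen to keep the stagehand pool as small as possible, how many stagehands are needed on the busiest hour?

6

Early-start (Fly cues@1, Focus lights@1, Spike marks@1, Sound check@1) gives peak 7: h1:7  h2:7  h3:4  h4:0.
Shift Focus lights→3.
Schedule Fly cues@1, Focus lights@3, Spike marks@1, Sound check@1: h1:6  h2:6  h3:5  h4:1 — peak 6.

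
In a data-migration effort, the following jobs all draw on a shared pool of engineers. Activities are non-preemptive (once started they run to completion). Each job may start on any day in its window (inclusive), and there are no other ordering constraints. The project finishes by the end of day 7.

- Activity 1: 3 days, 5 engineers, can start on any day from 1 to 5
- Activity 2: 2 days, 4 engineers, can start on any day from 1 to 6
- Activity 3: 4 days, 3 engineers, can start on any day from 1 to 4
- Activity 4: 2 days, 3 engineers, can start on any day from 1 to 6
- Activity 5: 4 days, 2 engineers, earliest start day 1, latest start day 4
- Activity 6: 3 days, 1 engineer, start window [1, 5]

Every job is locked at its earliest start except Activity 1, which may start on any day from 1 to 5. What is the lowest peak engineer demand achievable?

Activity 1@1: d1:18  d2:18  d3:11  d4:5  d5:0  d6:0  d7:0 → peak 18
Activity 1@2: d1:13  d2:18  d3:11  d4:10  d5:0  d6:0  d7:0 → peak 18
Activity 1@3: d1:13  d2:13  d3:11  d4:10  d5:5  d6:0  d7:0 → peak 13
Activity 1@4: d1:13  d2:13  d3:6  d4:10  d5:5  d6:5  d7:0 → peak 13
Activity 1@5: d1:13  d2:13  d3:6  d4:5  d5:5  d6:5  d7:5 → peak 13
Best is Activity 1@3, peak 13.

13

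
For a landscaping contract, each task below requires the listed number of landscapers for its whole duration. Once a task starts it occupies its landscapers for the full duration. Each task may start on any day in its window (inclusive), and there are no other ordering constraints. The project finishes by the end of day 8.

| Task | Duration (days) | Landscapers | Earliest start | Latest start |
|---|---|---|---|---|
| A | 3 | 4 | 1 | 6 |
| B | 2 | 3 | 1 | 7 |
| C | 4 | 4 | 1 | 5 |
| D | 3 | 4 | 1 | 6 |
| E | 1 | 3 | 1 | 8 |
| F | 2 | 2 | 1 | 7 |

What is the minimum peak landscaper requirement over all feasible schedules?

8

Early-start (A@1, B@1, C@1, D@1, E@1, F@1) gives peak 20: d1:20  d2:17  d3:12  d4:4  d5:0  d6:0  d7:0  d8:0.
Shift C→3, D→4, E→7, F→7.
Schedule A@1, B@1, C@3, D@4, E@7, F@7: d1:7  d2:7  d3:8  d4:8  d5:8  d6:8  d7:5  d8:2 — peak 8.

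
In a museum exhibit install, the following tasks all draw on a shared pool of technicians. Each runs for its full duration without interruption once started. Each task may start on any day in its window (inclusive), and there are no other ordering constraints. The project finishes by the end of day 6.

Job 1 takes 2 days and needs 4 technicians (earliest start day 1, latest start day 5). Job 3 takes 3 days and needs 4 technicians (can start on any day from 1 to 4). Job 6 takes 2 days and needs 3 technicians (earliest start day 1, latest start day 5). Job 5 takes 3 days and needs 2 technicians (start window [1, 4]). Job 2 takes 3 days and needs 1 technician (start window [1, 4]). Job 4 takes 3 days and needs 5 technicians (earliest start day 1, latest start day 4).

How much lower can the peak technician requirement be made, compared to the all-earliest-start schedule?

Early-start peak: d1:19  d2:19  d3:12  d4:0  d5:0  d6:0 ⇒ 19.
Leveled (Job 1@1, Job 3@1, Job 6@3, Job 5@1, Job 2@3, Job 4@4): d1:10  d2:10  d3:10  d4:9  d5:6  d6:5 ⇒ 10.
Reduction 19 − 10 = 9.

9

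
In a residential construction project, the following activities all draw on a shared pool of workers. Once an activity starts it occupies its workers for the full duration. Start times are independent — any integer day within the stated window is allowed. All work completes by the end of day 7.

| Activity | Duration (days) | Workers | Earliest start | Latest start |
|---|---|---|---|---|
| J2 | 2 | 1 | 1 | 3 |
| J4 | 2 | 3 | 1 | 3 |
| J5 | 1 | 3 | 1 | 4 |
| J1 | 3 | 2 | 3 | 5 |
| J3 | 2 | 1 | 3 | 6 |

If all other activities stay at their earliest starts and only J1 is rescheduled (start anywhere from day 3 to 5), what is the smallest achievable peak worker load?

7

J1@3: d1:7  d2:4  d3:3  d4:3  d5:2  d6:0  d7:0 → peak 7
J1@4: d1:7  d2:4  d3:1  d4:3  d5:2  d6:2  d7:0 → peak 7
J1@5: d1:7  d2:4  d3:1  d4:1  d5:2  d6:2  d7:2 → peak 7
Best is J1@3, peak 7.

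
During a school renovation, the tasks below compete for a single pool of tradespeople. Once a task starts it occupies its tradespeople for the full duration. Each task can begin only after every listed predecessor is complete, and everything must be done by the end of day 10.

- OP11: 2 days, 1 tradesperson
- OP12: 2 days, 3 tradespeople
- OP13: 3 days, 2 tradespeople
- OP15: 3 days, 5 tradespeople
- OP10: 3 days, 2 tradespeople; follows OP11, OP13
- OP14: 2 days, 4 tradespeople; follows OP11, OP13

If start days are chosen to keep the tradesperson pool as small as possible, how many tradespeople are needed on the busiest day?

Early-start (OP11@1, OP12@1, OP13@1, OP15@1, OP10@4, OP14@4) gives peak 11: d1:11  d2:11  d3:7  d4:6  d5:6  d6:2  d7:0  d8:0  d9:0  d10:0.
Shift OP15→4, OP10→7, OP14→7.
Schedule OP11@1, OP12@1, OP13@1, OP15@4, OP10@7, OP14@7: d1:6  d2:6  d3:2  d4:5  d5:5  d6:5  d7:6  d8:6  d9:2  d10:0 — peak 6.

6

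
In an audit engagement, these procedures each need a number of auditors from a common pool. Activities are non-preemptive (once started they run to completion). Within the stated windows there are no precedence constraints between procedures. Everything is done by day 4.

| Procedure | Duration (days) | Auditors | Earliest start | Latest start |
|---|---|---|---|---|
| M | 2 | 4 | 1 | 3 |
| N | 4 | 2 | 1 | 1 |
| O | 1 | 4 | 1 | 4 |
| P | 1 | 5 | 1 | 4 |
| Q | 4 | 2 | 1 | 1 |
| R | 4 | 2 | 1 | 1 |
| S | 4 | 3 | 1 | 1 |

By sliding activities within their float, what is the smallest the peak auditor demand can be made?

Early-start (M@1, N@1, O@1, P@1, Q@1, R@1, S@1) gives peak 22: d1:22  d2:13  d3:9  d4:9.
Shift O→3, P→4.
Schedule M@1, N@1, O@3, P@4, Q@1, R@1, S@1: d1:13  d2:13  d3:13  d4:14 — peak 14.
Total auditor-days = 53 over 4 days ⇒ peak ≥ ⌈53/4⌉ = 14, so 14 is optimal.

14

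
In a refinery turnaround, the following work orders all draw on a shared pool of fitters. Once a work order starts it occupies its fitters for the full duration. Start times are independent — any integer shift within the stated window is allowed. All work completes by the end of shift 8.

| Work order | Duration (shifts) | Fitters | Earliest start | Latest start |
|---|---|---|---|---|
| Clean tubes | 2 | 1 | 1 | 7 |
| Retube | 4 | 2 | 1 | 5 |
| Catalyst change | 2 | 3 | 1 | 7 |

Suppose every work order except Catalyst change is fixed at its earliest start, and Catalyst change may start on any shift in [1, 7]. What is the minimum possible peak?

3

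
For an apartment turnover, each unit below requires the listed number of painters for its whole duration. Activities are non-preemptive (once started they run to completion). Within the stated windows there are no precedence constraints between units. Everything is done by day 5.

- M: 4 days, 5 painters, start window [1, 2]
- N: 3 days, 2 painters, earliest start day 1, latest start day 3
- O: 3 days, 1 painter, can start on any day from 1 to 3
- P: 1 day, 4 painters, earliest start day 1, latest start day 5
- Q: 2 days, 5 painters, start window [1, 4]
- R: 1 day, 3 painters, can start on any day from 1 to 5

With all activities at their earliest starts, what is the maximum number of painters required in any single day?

20

Early-start schedule: M@1, N@1, O@1, P@1, Q@1, R@1.
Load per day: day 1: 20, day 2: 13, day 3: 8, day 4: 5, day 5: 0.
Peak is 20.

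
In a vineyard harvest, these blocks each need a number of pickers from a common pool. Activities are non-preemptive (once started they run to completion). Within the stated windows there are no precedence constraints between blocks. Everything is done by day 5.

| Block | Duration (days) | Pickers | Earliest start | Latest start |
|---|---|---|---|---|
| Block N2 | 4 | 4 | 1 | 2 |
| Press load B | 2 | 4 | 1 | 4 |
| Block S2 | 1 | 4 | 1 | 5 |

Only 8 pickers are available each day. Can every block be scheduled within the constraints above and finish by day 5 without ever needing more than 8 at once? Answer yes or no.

yes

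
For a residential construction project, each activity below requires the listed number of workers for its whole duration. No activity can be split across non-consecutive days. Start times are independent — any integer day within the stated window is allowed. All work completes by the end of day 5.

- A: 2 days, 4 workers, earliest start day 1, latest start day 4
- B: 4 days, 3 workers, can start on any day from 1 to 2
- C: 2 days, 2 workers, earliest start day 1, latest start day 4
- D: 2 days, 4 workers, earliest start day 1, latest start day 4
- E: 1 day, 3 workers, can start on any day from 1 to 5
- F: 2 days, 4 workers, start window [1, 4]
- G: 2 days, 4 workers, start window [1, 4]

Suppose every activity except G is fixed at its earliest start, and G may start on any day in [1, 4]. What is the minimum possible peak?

G@1: d1:24  d2:21  d3:3  d4:3  d5:0 → peak 24
G@2: d1:20  d2:21  d3:7  d4:3  d5:0 → peak 21
G@3: d1:20  d2:17  d3:7  d4:7  d5:0 → peak 20
G@4: d1:20  d2:17  d3:3  d4:7  d5:4 → peak 20
Best is G@3, peak 20.

20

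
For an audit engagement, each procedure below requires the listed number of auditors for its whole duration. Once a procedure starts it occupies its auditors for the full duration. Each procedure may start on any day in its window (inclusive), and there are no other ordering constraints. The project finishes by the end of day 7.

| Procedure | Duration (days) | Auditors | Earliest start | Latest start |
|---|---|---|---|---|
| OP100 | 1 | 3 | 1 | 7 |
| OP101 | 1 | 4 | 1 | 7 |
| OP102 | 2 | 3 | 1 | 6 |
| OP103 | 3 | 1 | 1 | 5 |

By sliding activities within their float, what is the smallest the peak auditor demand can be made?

Early-start (OP100@1, OP101@1, OP102@1, OP103@1) gives peak 11: d1:11  d2:4  d3:1  d4:0  d5:0  d6:0  d7:0.
Shift OP101→2, OP102→3, OP103→3.
Schedule OP100@1, OP101@2, OP102@3, OP103@3: d1:3  d2:4  d3:4  d4:4  d5:1  d6:0  d7:0 — peak 4.

4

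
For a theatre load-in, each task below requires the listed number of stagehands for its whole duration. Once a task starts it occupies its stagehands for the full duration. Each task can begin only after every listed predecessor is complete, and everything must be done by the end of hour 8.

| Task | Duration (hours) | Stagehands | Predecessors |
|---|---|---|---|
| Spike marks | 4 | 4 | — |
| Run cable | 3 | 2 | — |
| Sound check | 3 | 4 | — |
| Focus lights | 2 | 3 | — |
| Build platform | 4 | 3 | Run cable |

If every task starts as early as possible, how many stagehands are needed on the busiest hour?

13

Early-start schedule: Spike marks@1, Run cable@1, Sound check@1, Focus lights@1, Build platform@4.
Load per hour: hour 1: 13, hour 2: 13, hour 3: 10, hour 4: 7, hour 5: 3, hour 6: 3, hour 7: 3, hour 8: 0.
Peak is 13.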